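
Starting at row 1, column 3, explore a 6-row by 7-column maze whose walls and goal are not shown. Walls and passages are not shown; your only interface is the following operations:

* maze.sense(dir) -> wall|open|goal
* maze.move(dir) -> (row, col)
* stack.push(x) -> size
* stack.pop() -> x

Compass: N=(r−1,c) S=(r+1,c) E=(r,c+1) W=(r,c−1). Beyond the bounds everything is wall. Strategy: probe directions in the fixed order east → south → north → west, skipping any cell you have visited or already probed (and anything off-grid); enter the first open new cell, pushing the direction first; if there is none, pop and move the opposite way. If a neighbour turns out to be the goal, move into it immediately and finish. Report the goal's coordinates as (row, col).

Do: maze.sense[dir: east]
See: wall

Do: maze.sense[dir: south]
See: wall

Do: maze.sense[dir: north]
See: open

Do: stack.push[x: north]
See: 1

Do: maze.move[dir: north]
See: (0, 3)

Do: maze.sense[dir: east]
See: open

Do: stack.push[x: east]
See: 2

Do: maze.move[dir: east]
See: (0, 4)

Do: maze.sense[dir: east]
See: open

Do: stack.push[x: east]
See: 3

Do: maze.move[dir: east]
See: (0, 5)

Do: maze.sense[dir: east]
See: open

Do: stack.push[x: east]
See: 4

Do: maze.move[dir: east]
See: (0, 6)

Do: maze.sense[dir: south]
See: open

Do: stack.push[x: south]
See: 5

Do: maze.move[dir: south]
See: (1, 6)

Do: maze.sense[dir: south]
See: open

Do: stack.push[x: south]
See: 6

Do: maze.move[dir: south]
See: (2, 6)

Do: maze.sense[dir: south]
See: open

Do: stack.push[x: south]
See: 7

Do: maze.move[dir: south]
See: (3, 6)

Do: maze.sense[dir: south]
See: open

Do: stack.push[x: south]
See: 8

Do: maze.move[dir: south]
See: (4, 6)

Do: maze.sense[dir: south]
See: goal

Do: maze.move[dir: south]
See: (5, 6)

Answer: (5, 6)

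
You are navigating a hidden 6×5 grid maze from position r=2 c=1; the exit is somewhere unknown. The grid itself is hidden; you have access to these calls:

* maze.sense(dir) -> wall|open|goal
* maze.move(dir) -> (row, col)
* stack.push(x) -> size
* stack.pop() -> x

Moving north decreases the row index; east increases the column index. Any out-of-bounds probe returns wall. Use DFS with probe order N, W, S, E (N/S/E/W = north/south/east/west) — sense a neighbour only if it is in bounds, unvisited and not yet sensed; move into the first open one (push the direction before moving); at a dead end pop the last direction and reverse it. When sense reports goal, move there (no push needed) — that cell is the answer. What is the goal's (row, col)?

CALL sense[dir=north]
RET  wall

CALL sense[dir=west]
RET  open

CALL push[x=west]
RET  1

CALL move[dir=west]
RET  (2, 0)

CALL sense[dir=north]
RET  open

CALL push[x=north]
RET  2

CALL move[dir=north]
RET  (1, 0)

CALL sense[dir=north]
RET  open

CALL push[x=north]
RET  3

CALL move[dir=north]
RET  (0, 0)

CALL sense[dir=east]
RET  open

CALL push[x=east]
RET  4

CALL move[dir=east]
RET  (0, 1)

CALL sense[dir=east]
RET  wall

CALL pop[]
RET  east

CALL move[dir=west]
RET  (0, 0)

CALL pop[]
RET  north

CALL move[dir=south]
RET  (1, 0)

CALL pop[]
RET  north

CALL move[dir=south]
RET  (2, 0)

CALL sense[dir=south]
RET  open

CALL push[x=south]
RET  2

CALL move[dir=south]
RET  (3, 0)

CALL sense[dir=south]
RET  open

CALL push[x=south]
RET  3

CALL move[dir=south]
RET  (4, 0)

CALL sense[dir=south]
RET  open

CALL push[x=south]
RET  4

CALL move[dir=south]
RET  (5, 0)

CALL sense[dir=east]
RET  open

CALL push[x=east]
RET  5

CALL move[dir=east]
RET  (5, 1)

CALL sense[dir=north]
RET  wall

CALL sense[dir=east]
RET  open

CALL push[x=east]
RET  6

CALL move[dir=east]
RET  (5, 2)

CALL sense[dir=north]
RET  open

CALL push[x=north]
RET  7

CALL move[dir=north]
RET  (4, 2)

CALL sense[dir=north]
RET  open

CALL push[x=north]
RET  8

CALL move[dir=north]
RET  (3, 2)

CALL sense[dir=north]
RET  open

CALL push[x=north]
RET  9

CALL move[dir=north]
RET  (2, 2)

CALL sense[dir=north]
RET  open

CALL push[x=north]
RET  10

CALL move[dir=north]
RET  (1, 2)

CALL sense[dir=east]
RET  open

CALL push[x=east]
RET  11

CALL move[dir=east]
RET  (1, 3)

CALL sense[dir=north]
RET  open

CALL push[x=north]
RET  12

CALL move[dir=north]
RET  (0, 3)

CALL sense[dir=east]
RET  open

CALL push[x=east]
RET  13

CALL move[dir=east]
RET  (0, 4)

CALL sense[dir=south]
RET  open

CALL push[x=south]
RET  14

CALL move[dir=south]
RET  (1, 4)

CALL sense[dir=south]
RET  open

CALL push[x=south]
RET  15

CALL move[dir=south]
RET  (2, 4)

CALL sense[dir=west]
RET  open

CALL push[x=west]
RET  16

CALL move[dir=west]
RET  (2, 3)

CALL sense[dir=south]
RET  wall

CALL pop[]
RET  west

CALL move[dir=east]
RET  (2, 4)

CALL sense[dir=south]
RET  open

CALL push[x=south]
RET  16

CALL move[dir=south]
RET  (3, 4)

CALL sense[dir=south]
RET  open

CALL push[x=south]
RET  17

CALL move[dir=south]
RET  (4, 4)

CALL sense[dir=west]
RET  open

CALL push[x=west]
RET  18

CALL move[dir=west]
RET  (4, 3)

CALL sense[dir=south]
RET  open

CALL push[x=south]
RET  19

CALL move[dir=south]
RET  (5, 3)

CALL sense[dir=east]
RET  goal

CALL move[dir=east]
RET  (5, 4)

Answer: (5, 4)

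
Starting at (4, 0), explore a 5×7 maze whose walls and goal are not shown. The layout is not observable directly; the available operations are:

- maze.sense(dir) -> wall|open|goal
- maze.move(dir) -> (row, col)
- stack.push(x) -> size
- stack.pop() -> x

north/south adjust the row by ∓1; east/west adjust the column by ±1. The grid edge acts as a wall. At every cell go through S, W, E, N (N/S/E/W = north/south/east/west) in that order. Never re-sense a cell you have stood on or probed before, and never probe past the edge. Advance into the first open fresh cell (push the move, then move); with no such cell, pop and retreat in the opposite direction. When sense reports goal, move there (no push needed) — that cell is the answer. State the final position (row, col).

Invoking maze.sense(dir='east'), → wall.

Next I call maze.sense(dir='north'), giving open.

Now I run stack.push(x='north'), → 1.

Calling maze.move(dir='north'), and observe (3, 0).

Invoking maze.sense(dir='east'), and get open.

Invoking stack.push(x='east'), → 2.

I call maze.move(dir='east'), giving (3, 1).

I try maze.sense(dir='east'), yielding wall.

Calling maze.sense(dir='north'), — result: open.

Using stack.push(x='north'), and see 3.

Now I run maze.move(dir='north'), → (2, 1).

I invoke maze.sense(dir='west'), which returns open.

Then stack.push(x='west'), → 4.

Calling maze.move(dir='west'), → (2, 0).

Using maze.sense(dir='north'), → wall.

Then stack.pop, → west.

Now I run maze.move(dir='east'), giving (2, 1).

Next I call maze.sense(dir='east'), → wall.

I try maze.sense(dir='north'), yielding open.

I run stack.push(x='north'), giving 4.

Next I call maze.move(dir='north'), and observe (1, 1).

I invoke maze.sense(dir='east'), which returns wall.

I try maze.sense(dir='north'), and observe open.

Calling stack.push(x='north'), : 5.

I invoke maze.move(dir='north'), and get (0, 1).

Calling maze.sense(dir='west'), and get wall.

Next I call maze.sense(dir='east'), — result: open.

Now I run stack.push(x='east'), — result: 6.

I invoke maze.move(dir='east'), and observe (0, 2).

I use maze.sense(dir='east'), yielding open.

Then stack.push(x='east'), which returns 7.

Invoking maze.move(dir='east'), yielding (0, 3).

Now I run maze.sense(dir='south'), and get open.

Invoking stack.push(x='south'), giving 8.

Now I run maze.move(dir='south'), giving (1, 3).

Next I call maze.sense(dir='south'), and get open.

I run stack.push(x='south'), and see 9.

Using maze.move(dir='south'), yielding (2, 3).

Invoking maze.sense(dir='south'), — result: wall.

I run maze.sense(dir='east'), yielding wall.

I try stack.pop, : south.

I invoke maze.move(dir='north'), — result: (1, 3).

I invoke maze.sense(dir='east'), → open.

I call stack.push(x='east'), yielding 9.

Next I call maze.move(dir='east'), yielding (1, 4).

Next I call maze.sense(dir='east'), and see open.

Invoking stack.push(x='east'), and observe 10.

Using maze.move(dir='east'), : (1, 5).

I use maze.sense(dir='south'), yielding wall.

I call maze.sense(dir='east'), and observe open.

I use stack.push(x='east'), : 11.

Using maze.move(dir='east'), — result: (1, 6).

I call maze.sense(dir='south'), and get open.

Now I run stack.push(x='south'), giving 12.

Now I run maze.move(dir='south'), and observe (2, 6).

Then maze.sense(dir='south'), and get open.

Using stack.push(x='south'), : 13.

I try maze.move(dir='south'), and get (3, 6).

I call maze.sense(dir='south'), and see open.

Next I call stack.push(x='south'), and see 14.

I call maze.move(dir='south'), and see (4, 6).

I invoke maze.sense(dir='west'), yielding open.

I try stack.push(x='west'), yielding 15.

Now I run maze.move(dir='west'), and see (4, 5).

Then maze.sense(dir='west'), which returns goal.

I try maze.move(dir='west'), and get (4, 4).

Answer: (4, 4)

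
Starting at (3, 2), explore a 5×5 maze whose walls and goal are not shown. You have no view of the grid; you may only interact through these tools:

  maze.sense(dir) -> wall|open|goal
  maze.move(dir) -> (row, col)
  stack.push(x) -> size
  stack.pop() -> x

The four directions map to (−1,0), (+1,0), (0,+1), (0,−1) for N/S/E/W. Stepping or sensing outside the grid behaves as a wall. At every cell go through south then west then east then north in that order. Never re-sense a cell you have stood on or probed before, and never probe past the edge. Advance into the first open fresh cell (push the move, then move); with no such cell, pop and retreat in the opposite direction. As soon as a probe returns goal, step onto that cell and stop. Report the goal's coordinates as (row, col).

// 1. maze.sense(dir→south) : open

// 2. stack.push(x→south) : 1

// 3. maze.move(dir→south) : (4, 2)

// 4. maze.sense(dir→west) : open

// 5. stack.push(x→west) : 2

// 6. maze.move(dir→west) : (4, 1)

// 7. maze.sense(dir→west) : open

// 8. stack.push(x→west) : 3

// 9. maze.move(dir→west) : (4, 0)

// 10. maze.sense(dir→north) : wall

// 11. stack.pop() : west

// 12. maze.move(dir→east) : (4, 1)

// 13. maze.sense(dir→north) : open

// 14. stack.push(x→north) : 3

// 15. maze.move(dir→north) : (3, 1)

// 16. maze.sense(dir→north) : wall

// 17. stack.pop() : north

// 18. maze.move(dir→south) : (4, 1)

// 19. stack.pop() : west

// 20. maze.move(dir→east) : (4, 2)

// 21. maze.sense(dir→east) : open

// 22. stack.push(x→east) : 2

// 23. maze.move(dir→east) : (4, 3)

// 24. maze.sense(dir→east) : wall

// 25. maze.sense(dir→north) : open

// 26. stack.push(x→north) : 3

// 27. maze.move(dir→north) : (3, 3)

// 28. maze.sense(dir→east) : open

// 29. stack.push(x→east) : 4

// 30. maze.move(dir→east) : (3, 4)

// 31. maze.sense(dir→north) : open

// 32. stack.push(x→north) : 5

// 33. maze.move(dir→north) : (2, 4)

// 34. maze.sense(dir→west) : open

// 35. stack.push(x→west) : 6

// 36. maze.move(dir→west) : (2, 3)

// 37. maze.sense(dir→west) : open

// 38. stack.push(x→west) : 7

// 39. maze.move(dir→west) : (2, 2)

// 40. maze.sense(dir→north) : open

// 41. stack.push(x→north) : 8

// 42. maze.move(dir→north) : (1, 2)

// 43. maze.sense(dir→west) : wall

// 44. maze.sense(dir→east) : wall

// 45. maze.sense(dir→north) : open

// 46. stack.push(x→north) : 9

// 47. maze.move(dir→north) : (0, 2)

// 48. maze.sense(dir→west) : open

// 49. stack.push(x→west) : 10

// 50. maze.move(dir→west) : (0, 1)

// 51. maze.sense(dir→west) : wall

// 52. stack.pop() : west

// 53. maze.move(dir→east) : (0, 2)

// 54. maze.sense(dir→east) : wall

// 55. stack.pop() : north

// 56. maze.move(dir→south) : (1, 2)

// 57. stack.pop() : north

// 58. maze.move(dir→south) : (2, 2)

// 59. stack.pop() : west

// 60. maze.move(dir→east) : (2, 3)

// 61. stack.pop() : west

// 62. maze.move(dir→east) : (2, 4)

// 63. maze.sense(dir→north) : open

// 64. stack.push(x→north) : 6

// 65. maze.move(dir→north) : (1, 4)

// 66. maze.sense(dir→north) : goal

// 67. maze.move(dir→north) : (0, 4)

Answer: (0, 4)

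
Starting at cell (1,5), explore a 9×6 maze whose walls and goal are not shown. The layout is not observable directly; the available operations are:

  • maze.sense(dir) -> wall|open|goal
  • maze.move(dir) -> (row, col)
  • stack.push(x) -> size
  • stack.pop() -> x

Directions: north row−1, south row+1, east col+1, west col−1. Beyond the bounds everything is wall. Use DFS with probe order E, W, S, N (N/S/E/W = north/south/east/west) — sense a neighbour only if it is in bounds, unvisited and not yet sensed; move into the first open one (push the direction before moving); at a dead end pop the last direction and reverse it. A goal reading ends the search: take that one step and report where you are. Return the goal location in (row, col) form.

~$ maze.sense west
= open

~$ stack.push west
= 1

~$ maze.move west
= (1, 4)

~$ maze.sense west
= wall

~$ maze.sense south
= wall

~$ maze.sense north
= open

~$ stack.push north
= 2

~$ maze.move north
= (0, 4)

~$ maze.sense east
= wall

~$ maze.sense west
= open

~$ stack.push west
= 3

~$ maze.move west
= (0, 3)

~$ maze.sense west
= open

~$ stack.push west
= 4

~$ maze.move west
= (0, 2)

~$ maze.sense west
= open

~$ stack.push west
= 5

~$ maze.move west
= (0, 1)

~$ maze.sense west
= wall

~$ maze.sense south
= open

~$ stack.push south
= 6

~$ maze.move south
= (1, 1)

~$ maze.sense east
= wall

~$ maze.sense west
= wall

~$ maze.sense south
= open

~$ stack.push south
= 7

~$ maze.move south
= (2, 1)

~$ maze.sense east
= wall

~$ maze.sense west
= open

~$ stack.push west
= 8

~$ maze.move west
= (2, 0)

~$ maze.sense south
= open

~$ stack.push south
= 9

~$ maze.move south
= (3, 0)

~$ maze.sense east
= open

~$ stack.push east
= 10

~$ maze.move east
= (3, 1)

~$ maze.sense east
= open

~$ stack.push east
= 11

~$ maze.move east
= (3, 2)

~$ maze.sense east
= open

~$ stack.push east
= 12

~$ maze.move east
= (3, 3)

~$ maze.sense east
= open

~$ stack.push east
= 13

~$ maze.move east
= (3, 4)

~$ maze.sense east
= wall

~$ maze.sense south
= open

~$ stack.push south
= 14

~$ maze.move south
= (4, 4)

~$ maze.sense east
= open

~$ stack.push east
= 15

~$ maze.move east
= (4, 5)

~$ maze.sense south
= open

~$ stack.push south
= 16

~$ maze.move south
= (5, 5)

~$ maze.sense west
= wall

~$ maze.sense south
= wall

~$ stack.pop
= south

~$ maze.move north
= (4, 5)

~$ stack.pop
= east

~$ maze.move west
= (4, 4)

~$ maze.sense west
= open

~$ stack.push west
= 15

~$ maze.move west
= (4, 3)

~$ maze.sense west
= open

~$ stack.push west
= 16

~$ maze.move west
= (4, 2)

~$ maze.sense west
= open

~$ stack.push west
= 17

~$ maze.move west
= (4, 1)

~$ maze.sense west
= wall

~$ maze.sense south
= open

~$ stack.push south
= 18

~$ maze.move south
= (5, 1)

~$ maze.sense east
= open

~$ stack.push east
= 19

~$ maze.move east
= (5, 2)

~$ maze.sense east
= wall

~$ maze.sense south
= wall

~$ stack.pop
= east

~$ maze.move west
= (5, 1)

~$ maze.sense west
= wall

~$ maze.sense south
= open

~$ stack.push south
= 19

~$ maze.move south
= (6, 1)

~$ maze.sense west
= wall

~$ maze.sense south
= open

~$ stack.push south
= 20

~$ maze.move south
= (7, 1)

~$ maze.sense east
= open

~$ stack.push east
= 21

~$ maze.move east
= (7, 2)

~$ maze.sense east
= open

~$ stack.push east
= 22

~$ maze.move east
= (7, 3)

~$ maze.sense east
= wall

~$ maze.sense south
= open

~$ stack.push south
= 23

~$ maze.move south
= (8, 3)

~$ maze.sense east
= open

~$ stack.push east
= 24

~$ maze.move east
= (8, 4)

~$ maze.sense east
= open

~$ stack.push east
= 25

~$ maze.move east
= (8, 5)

~$ maze.sense north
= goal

~$ maze.move north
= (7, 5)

Answer: (7, 5)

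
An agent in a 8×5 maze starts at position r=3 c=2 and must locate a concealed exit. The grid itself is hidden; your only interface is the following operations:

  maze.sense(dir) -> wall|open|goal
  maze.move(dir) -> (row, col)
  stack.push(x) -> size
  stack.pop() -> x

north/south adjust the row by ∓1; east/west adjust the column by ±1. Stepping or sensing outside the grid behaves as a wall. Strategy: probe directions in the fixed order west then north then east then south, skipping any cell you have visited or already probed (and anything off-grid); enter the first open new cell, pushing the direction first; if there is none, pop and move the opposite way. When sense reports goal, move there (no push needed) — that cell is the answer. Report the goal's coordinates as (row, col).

Using maze.sense using dir=west, and observe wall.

I invoke maze.sense using dir=north, : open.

I use stack.push using x=north, and see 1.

Now I run maze.move using dir=north, → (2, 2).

I run maze.sense using dir=west, which returns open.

Next I call stack.push using x=west, : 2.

I run maze.move using dir=west, — result: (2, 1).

I run maze.sense using dir=west, and see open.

Then stack.push using x=west, — result: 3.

I use maze.move using dir=west, : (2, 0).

I use maze.sense using dir=north, and see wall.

I call maze.sense using dir=south, and observe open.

Invoking stack.push using x=south, and get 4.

Now I run maze.move using dir=south, — result: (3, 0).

I call maze.sense using dir=south, and get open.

Calling stack.push using x=south, and see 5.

Next I call maze.move using dir=south, which returns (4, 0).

Invoking maze.sense using dir=east, and get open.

Now I run stack.push using x=east, yielding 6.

Calling maze.move using dir=east, and see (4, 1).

I call maze.sense using dir=east, : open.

I invoke stack.push using x=east, which returns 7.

I call maze.move using dir=east, which returns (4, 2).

I use maze.sense using dir=east, → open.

I invoke stack.push using x=east, and see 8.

Now I run maze.move using dir=east, giving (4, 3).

Now I run maze.sense using dir=north, → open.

I invoke stack.push using x=north, → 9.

Then maze.move using dir=north, : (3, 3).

I try maze.sense using dir=north, — result: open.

I use stack.push using x=north, : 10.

Then maze.move using dir=north, giving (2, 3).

I invoke maze.sense using dir=north, yielding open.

Using stack.push using x=north, → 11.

I use maze.move using dir=north, which returns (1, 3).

Using maze.sense using dir=west, : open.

I invoke stack.push using x=west, — result: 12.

Calling maze.move using dir=west, yielding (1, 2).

Using maze.sense using dir=west, : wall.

I try maze.sense using dir=north, which returns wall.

I use stack.pop(), yielding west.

I call maze.move using dir=east, and observe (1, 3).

Using maze.sense using dir=north, yielding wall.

Now I run maze.sense using dir=east, and get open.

I run stack.push using x=east, and see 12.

I invoke maze.move using dir=east, : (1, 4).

I use maze.sense using dir=north, giving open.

Now I run stack.push using x=north, and get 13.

Using maze.move using dir=north, and observe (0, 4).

Then stack.pop(), → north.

I call maze.move using dir=south, : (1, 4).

Invoking maze.sense using dir=south, giving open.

Calling stack.push using x=south, and observe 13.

Using maze.move using dir=south, — result: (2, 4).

Calling maze.sense using dir=south, giving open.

Calling stack.push using x=south, which returns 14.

I invoke maze.move using dir=south, and observe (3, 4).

I try maze.sense using dir=south, and get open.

I use stack.push using x=south, and observe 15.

Calling maze.move using dir=south, — result: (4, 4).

I run maze.sense using dir=south, → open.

I use stack.push using x=south, and see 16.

I run maze.move using dir=south, and see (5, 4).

Next I call maze.sense using dir=west, and get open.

I try stack.push using x=west, and observe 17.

Invoking maze.move using dir=west, — result: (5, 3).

I invoke maze.sense using dir=west, — result: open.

I use stack.push using x=west, and observe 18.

Then maze.move using dir=west, yielding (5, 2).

Invoking maze.sense using dir=west, which returns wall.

Invoking maze.sense using dir=south, — result: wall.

I invoke stack.pop, which returns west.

Invoking maze.move using dir=east, → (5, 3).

Invoking maze.sense using dir=south, which returns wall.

Then stack.pop(), yielding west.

I run maze.move using dir=east, : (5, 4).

I call maze.sense using dir=south, and see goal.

I use maze.move using dir=south, yielding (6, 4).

Answer: (6, 4)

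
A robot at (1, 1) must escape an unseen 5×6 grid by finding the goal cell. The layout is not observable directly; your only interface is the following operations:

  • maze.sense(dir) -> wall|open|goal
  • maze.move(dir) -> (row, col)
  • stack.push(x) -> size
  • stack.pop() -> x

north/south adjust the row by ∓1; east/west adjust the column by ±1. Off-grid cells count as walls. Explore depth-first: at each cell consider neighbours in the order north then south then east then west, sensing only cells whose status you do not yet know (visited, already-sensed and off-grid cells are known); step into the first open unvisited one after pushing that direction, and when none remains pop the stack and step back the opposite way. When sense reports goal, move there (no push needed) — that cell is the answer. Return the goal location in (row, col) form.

Calling sense(dir: north), which returns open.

Using push(x: north), yielding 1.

Then move(dir: north), — result: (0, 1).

Calling sense(dir: east), giving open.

I try push(x: east), → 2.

Next I call move(dir: east), giving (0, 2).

Then sense(dir: south), yielding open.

I run push(x: south), which returns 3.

I use move(dir: south), and get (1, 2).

Now I run sense(dir: south), and observe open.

Using push(x: south), → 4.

Now I run move(dir: south), yielding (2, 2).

Now I run sense(dir: south), giving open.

I call push(x: south), and see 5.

Using move(dir: south), and get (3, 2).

I call sense(dir: south), → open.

Invoking push(x: south), → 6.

Then move(dir: south), and see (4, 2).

I run sense(dir: east), and see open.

I use push(x: east), and see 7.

I use move(dir: east), which returns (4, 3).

Invoking sense(dir: north), yielding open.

I try push(x: north), which returns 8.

I use move(dir: north), giving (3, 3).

I use sense(dir: north), → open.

Now I run push(x: north), giving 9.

Calling move(dir: north), → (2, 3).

Next I call sense(dir: north), : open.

I try push(x: north), : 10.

Calling move(dir: north), and see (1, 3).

Invoking sense(dir: north), giving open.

Using push(x: north), and observe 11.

Next I call move(dir: north), giving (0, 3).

Next I call sense(dir: east), which returns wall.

I try pop(), giving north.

I invoke move(dir: south), → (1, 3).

I invoke sense(dir: east), and observe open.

I use push(x: east), yielding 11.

Then move(dir: east), and observe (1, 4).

Using sense(dir: south), and see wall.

Then sense(dir: east), and get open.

Invoking push(x: east), giving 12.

I call move(dir: east), giving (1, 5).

Then sense(dir: north), and observe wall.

I use sense(dir: south), : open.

Now I run push(x: south), — result: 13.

I try move(dir: south), and get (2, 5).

I use sense(dir: south), yielding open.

Calling push(x: south), — result: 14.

I try move(dir: south), giving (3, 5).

I invoke sense(dir: south), yielding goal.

I use move(dir: south), — result: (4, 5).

Answer: (4, 5)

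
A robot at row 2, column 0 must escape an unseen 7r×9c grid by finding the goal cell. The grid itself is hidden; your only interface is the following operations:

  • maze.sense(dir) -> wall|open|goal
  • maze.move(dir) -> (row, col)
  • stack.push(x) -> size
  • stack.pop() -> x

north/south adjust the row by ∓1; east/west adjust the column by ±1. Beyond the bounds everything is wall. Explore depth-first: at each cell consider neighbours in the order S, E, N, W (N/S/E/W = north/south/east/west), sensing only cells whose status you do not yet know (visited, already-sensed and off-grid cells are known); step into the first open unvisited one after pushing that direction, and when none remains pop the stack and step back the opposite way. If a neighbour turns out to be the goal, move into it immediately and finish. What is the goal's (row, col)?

Now I run sense with dir→south, — result: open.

I invoke push with x→south, and get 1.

I run move with dir→south, and see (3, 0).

Invoking sense with dir→south, and observe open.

I run push with x→south, : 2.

I invoke move with dir→south, giving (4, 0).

Now I run sense with dir→south, and see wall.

I invoke sense with dir→east, and see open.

Next I call push with x→east, which returns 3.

I try move with dir→east, giving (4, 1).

I run sense with dir→south, → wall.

Now I run sense with dir→east, — result: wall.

Invoking sense with dir→north, yielding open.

I invoke push with x→north, which returns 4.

Now I run move with dir→north, : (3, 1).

Next I call sense with dir→east, which returns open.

Now I run push with x→east, and get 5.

Using move with dir→east, — result: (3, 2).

Calling sense with dir→east, yielding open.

Invoking push with x→east, yielding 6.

I run move with dir→east, — result: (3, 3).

I use sense with dir→south, — result: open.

Calling push with x→south, → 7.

I use move with dir→south, which returns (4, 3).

Invoking sense with dir→south, which returns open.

I try push with x→south, → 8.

I call move with dir→south, giving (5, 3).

Calling sense with dir→south, and get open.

Invoking push with x→south, yielding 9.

Now I run move with dir→south, and observe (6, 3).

Using sense with dir→east, giving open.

Then push with x→east, yielding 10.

I run move with dir→east, yielding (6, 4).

I call sense with dir→east, and see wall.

I call sense with dir→north, giving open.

I invoke push with x→north, → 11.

I call move with dir→north, yielding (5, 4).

Next I call sense with dir→east, giving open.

Invoking push with x→east, and see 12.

Using move with dir→east, which returns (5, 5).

Using sense with dir→east, yielding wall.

Then sense with dir→north, : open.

I use push with x→north, — result: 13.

Invoking move with dir→north, and get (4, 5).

Next I call sense with dir→east, which returns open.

I run push with x→east, giving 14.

I use move with dir→east, and observe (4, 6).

Now I run sense with dir→east, and see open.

I invoke push with x→east, yielding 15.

Using move with dir→east, and observe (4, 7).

I run sense with dir→south, and get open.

I try push with x→south, and observe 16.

Then move with dir→south, → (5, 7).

Invoking sense with dir→south, yielding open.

Using push with x→south, — result: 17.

Then move with dir→south, giving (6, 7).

I run sense with dir→east, — result: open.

I invoke push with x→east, and get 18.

Next I call move with dir→east, → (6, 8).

I try sense with dir→north, and see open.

I call push with x→north, and see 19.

Then move with dir→north, giving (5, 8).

I run sense with dir→north, — result: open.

Next I call push with x→north, yielding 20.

Invoking move with dir→north, and get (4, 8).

Invoking sense with dir→north, and get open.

I call push with x→north, giving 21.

Using move with dir→north, and see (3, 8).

Calling sense with dir→north, : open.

I try push with x→north, — result: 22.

I invoke move with dir→north, — result: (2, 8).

I call sense with dir→north, and get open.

I use push with x→north, yielding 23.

Then move with dir→north, : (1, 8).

Calling sense with dir→north, — result: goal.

Next I call move with dir→north, yielding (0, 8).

Answer: (0, 8)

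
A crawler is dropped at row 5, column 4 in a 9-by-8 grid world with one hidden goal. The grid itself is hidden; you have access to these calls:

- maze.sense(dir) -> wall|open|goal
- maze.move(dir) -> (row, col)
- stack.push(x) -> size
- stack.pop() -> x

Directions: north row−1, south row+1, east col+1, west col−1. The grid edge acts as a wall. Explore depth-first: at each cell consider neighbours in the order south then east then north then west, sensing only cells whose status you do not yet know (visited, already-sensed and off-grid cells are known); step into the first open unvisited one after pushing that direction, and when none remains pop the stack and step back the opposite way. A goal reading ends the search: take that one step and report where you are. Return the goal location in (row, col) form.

Next I call maze.sense(dir: south), which returns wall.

I use maze.sense(dir: east), giving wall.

I try maze.sense(dir: north), and see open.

Calling stack.push(x: north), and observe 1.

Invoking maze.move(dir: north), which returns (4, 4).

I try maze.sense(dir: east), : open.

Invoking stack.push(x: east), yielding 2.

Invoking maze.move(dir: east), and observe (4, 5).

Now I run maze.sense(dir: east), — result: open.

I invoke stack.push(x: east), which returns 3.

I try maze.move(dir: east), yielding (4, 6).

I try maze.sense(dir: south), which returns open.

Invoking stack.push(x: south), yielding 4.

Invoking maze.move(dir: south), giving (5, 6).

Invoking maze.sense(dir: south), and observe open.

I call stack.push(x: south), and get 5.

Using maze.move(dir: south), and observe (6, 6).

Now I run maze.sense(dir: south), → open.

Invoking stack.push(x: south), and see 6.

I use maze.move(dir: south), → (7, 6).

I use maze.sense(dir: south), → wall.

Then maze.sense(dir: east), yielding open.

I invoke stack.push(x: east), → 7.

I try maze.move(dir: east), giving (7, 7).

I run maze.sense(dir: south), and see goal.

I try maze.move(dir: south), and see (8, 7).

Answer: (8, 7)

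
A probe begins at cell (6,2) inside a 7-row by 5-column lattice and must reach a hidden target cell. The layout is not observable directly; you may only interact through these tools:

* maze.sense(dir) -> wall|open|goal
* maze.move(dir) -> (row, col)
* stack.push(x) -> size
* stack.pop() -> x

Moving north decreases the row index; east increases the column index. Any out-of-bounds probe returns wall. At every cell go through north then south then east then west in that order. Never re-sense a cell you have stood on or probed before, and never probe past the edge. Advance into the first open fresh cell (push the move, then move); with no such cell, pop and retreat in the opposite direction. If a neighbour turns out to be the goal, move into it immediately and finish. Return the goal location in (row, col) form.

CALL sense[dir='north']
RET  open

CALL push[x='north']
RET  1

CALL move[dir='north']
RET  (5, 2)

CALL sense[dir='north']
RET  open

CALL push[x='north']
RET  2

CALL move[dir='north']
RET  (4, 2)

CALL sense[dir='north']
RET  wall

CALL sense[dir='east']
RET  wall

CALL sense[dir='west']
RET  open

CALL push[x='west']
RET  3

CALL move[dir='west']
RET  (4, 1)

CALL sense[dir='north']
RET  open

CALL push[x='north']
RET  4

CALL move[dir='north']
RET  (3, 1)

CALL sense[dir='north']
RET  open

CALL push[x='north']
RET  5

CALL move[dir='north']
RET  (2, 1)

CALL sense[dir='north']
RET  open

CALL push[x='north']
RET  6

CALL move[dir='north']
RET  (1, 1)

CALL sense[dir='north']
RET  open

CALL push[x='north']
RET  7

CALL move[dir='north']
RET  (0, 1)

CALL sense[dir='east']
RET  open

CALL push[x='east']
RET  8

CALL move[dir='east']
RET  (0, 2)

CALL sense[dir='south']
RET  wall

CALL sense[dir='east']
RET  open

CALL push[x='east']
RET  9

CALL move[dir='east']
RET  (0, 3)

CALL sense[dir='south']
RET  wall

CALL sense[dir='east']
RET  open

CALL push[x='east']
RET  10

CALL move[dir='east']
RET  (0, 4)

CALL sense[dir='south']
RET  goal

CALL move[dir='south']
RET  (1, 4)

Answer: (1, 4)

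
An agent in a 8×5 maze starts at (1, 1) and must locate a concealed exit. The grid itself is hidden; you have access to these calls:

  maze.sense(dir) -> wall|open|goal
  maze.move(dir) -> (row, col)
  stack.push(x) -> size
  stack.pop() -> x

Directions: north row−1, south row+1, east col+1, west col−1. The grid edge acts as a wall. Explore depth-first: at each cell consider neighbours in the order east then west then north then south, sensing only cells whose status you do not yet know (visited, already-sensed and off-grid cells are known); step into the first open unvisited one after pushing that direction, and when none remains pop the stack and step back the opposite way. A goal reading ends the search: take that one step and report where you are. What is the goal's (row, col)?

Action: maze.sense[dir=east]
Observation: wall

Action: maze.sense[dir=west]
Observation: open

Action: stack.push[x=west]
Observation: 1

Action: maze.move[dir=west]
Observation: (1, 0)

Action: maze.sense[dir=north]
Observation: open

Action: stack.push[x=north]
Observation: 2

Action: maze.move[dir=north]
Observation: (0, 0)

Action: maze.sense[dir=east]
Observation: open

Action: stack.push[x=east]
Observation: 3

Action: maze.move[dir=east]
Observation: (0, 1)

Action: maze.sense[dir=east]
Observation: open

Action: stack.push[x=east]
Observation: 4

Action: maze.move[dir=east]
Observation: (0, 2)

Action: maze.sense[dir=east]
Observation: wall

Action: stack.pop[]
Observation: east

Action: maze.move[dir=west]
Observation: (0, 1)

Action: stack.pop[]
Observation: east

Action: maze.move[dir=west]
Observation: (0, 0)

Action: stack.pop[]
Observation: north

Action: maze.move[dir=south]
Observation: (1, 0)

Action: maze.sense[dir=south]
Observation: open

Action: stack.push[x=south]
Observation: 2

Action: maze.move[dir=south]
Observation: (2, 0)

Action: maze.sense[dir=east]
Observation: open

Action: stack.push[x=east]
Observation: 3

Action: maze.move[dir=east]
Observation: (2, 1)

Action: maze.sense[dir=east]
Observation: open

Action: stack.push[x=east]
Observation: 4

Action: maze.move[dir=east]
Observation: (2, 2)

Action: maze.sense[dir=east]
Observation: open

Action: stack.push[x=east]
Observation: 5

Action: maze.move[dir=east]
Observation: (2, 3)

Action: maze.sense[dir=east]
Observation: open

Action: stack.push[x=east]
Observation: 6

Action: maze.move[dir=east]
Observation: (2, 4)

Action: maze.sense[dir=north]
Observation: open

Action: stack.push[x=north]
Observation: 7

Action: maze.move[dir=north]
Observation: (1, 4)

Action: maze.sense[dir=west]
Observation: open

Action: stack.push[x=west]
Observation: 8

Action: maze.move[dir=west]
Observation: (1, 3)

Action: stack.pop[]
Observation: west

Action: maze.move[dir=east]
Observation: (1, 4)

Action: maze.sense[dir=north]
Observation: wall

Action: stack.pop[]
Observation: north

Action: maze.move[dir=south]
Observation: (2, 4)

Action: maze.sense[dir=south]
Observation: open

Action: stack.push[x=south]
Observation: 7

Action: maze.move[dir=south]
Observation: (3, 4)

Action: maze.sense[dir=west]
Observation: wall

Action: maze.sense[dir=south]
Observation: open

Action: stack.push[x=south]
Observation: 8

Action: maze.move[dir=south]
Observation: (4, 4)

Action: maze.sense[dir=west]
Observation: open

Action: stack.push[x=west]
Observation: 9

Action: maze.move[dir=west]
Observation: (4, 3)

Action: maze.sense[dir=west]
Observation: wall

Action: maze.sense[dir=south]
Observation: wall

Action: stack.pop[]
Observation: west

Action: maze.move[dir=east]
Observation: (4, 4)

Action: maze.sense[dir=south]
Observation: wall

Action: stack.pop[]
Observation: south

Action: maze.move[dir=north]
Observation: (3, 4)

Action: stack.pop[]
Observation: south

Action: maze.move[dir=north]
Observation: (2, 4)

Action: stack.pop[]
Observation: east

Action: maze.move[dir=west]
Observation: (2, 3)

Action: stack.pop[]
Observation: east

Action: maze.move[dir=west]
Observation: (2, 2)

Action: maze.sense[dir=south]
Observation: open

Action: stack.push[x=south]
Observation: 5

Action: maze.move[dir=south]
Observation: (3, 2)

Action: maze.sense[dir=west]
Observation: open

Action: stack.push[x=west]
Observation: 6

Action: maze.move[dir=west]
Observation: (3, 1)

Action: maze.sense[dir=west]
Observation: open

Action: stack.push[x=west]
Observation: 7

Action: maze.move[dir=west]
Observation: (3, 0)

Action: maze.sense[dir=south]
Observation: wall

Action: stack.pop[]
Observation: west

Action: maze.move[dir=east]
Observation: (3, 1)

Action: maze.sense[dir=south]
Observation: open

Action: stack.push[x=south]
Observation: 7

Action: maze.move[dir=south]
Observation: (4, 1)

Action: maze.sense[dir=south]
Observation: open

Action: stack.push[x=south]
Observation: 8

Action: maze.move[dir=south]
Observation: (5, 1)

Action: maze.sense[dir=east]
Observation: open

Action: stack.push[x=east]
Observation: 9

Action: maze.move[dir=east]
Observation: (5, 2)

Action: maze.sense[dir=south]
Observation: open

Action: stack.push[x=south]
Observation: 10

Action: maze.move[dir=south]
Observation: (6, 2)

Action: maze.sense[dir=east]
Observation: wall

Action: maze.sense[dir=west]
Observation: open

Action: stack.push[x=west]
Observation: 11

Action: maze.move[dir=west]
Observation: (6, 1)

Action: maze.sense[dir=west]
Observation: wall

Action: maze.sense[dir=south]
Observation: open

Action: stack.push[x=south]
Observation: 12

Action: maze.move[dir=south]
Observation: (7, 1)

Action: maze.sense[dir=east]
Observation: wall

Action: maze.sense[dir=west]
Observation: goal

Action: maze.move[dir=west]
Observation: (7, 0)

Answer: (7, 0)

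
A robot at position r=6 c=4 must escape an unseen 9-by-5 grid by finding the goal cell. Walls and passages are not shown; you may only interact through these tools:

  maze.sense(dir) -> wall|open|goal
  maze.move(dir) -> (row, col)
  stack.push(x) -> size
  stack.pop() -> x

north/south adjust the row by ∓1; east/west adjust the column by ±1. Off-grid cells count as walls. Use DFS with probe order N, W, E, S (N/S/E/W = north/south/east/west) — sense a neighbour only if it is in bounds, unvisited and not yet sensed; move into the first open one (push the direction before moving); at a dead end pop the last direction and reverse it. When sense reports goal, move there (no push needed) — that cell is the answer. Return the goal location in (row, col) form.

Do: maze.sense[north]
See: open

Do: stack.push[north]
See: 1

Do: maze.move[north]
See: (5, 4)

Do: maze.sense[north]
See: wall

Do: maze.sense[west]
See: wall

Do: stack.pop[]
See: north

Do: maze.move[south]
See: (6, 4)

Do: maze.sense[west]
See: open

Do: stack.push[west]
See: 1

Do: maze.move[west]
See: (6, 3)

Do: maze.sense[west]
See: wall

Do: maze.sense[south]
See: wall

Do: stack.pop[]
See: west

Do: maze.move[east]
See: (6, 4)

Do: maze.sense[south]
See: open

Do: stack.push[south]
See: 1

Do: maze.move[south]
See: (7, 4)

Do: maze.sense[south]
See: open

Do: stack.push[south]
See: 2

Do: maze.move[south]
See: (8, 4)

Do: maze.sense[west]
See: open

Do: stack.push[west]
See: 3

Do: maze.move[west]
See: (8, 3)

Do: maze.sense[west]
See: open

Do: stack.push[west]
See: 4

Do: maze.move[west]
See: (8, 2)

Do: maze.sense[north]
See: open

Do: stack.push[north]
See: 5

Do: maze.move[north]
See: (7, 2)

Do: maze.sense[west]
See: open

Do: stack.push[west]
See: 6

Do: maze.move[west]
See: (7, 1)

Do: maze.sense[north]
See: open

Do: stack.push[north]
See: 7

Do: maze.move[north]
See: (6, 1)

Do: maze.sense[north]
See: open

Do: stack.push[north]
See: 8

Do: maze.move[north]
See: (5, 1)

Do: maze.sense[north]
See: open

Do: stack.push[north]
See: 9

Do: maze.move[north]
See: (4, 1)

Do: maze.sense[north]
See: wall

Do: maze.sense[west]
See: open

Do: stack.push[west]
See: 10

Do: maze.move[west]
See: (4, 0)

Do: maze.sense[north]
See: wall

Do: maze.sense[south]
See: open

Do: stack.push[south]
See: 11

Do: maze.move[south]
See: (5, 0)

Do: maze.sense[south]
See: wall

Do: stack.pop[]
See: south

Do: maze.move[north]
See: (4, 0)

Do: stack.pop[]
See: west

Do: maze.move[east]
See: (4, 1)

Do: maze.sense[east]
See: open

Do: stack.push[east]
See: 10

Do: maze.move[east]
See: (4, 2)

Do: maze.sense[north]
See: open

Do: stack.push[north]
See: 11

Do: maze.move[north]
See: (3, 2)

Do: maze.sense[north]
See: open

Do: stack.push[north]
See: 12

Do: maze.move[north]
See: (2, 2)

Do: maze.sense[north]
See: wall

Do: maze.sense[west]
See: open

Do: stack.push[west]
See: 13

Do: maze.move[west]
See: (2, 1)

Do: maze.sense[north]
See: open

Do: stack.push[north]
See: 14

Do: maze.move[north]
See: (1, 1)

Do: maze.sense[north]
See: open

Do: stack.push[north]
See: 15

Do: maze.move[north]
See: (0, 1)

Do: maze.sense[west]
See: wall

Do: maze.sense[east]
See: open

Do: stack.push[east]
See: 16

Do: maze.move[east]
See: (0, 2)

Do: maze.sense[east]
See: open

Do: stack.push[east]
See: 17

Do: maze.move[east]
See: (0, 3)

Do: maze.sense[east]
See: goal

Do: maze.move[east]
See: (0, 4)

Answer: (0, 4)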